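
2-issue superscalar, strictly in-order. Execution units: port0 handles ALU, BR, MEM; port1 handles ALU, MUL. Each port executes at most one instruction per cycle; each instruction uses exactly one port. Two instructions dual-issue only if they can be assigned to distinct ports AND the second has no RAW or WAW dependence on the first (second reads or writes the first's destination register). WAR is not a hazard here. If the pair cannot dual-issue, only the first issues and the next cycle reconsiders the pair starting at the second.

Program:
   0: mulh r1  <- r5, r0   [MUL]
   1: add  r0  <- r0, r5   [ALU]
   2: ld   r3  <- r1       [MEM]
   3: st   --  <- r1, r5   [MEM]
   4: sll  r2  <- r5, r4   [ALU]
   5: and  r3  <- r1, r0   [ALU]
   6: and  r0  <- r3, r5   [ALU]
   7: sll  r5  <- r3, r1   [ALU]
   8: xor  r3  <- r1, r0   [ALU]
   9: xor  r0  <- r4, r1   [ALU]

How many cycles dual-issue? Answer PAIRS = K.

PAIRS = 4

[0] i0+i1  mulh.MUL/add.ALU  -- 2-wide
[1] i2  ld.MEM  -- no-port MEM/MEM
[2] i3+i4  st.MEM/sll.ALU  -- 2-wide
[3] i5  and.ALU  -- RAW r3
[4] i6+i7  and.ALU/sll.ALU  -- 2-wide
[5] i8+i9  xor.ALU/xor.ALU  -- 2-wide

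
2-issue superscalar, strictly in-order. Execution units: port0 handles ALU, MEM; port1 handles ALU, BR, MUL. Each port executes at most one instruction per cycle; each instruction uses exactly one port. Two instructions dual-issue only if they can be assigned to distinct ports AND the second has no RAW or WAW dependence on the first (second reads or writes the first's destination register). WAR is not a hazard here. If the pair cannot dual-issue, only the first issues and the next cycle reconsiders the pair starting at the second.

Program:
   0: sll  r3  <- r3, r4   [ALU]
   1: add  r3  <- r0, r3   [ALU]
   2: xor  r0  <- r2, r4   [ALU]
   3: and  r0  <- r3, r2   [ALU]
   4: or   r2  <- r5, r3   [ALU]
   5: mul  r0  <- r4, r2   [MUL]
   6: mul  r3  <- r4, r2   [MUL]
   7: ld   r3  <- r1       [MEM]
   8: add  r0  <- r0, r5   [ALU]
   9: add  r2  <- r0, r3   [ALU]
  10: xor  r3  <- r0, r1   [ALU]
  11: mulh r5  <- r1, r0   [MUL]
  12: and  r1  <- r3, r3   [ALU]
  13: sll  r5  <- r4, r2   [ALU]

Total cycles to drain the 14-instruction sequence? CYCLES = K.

CYCLES = 9

[0] i0  sll.ALU  -- RAW+WAW r3
[1] i1/i2  add.ALU xor.ALU  -- dual
[2] i3/i4  and.ALU or.ALU  -- dual
[3] i5  mul.MUL  -- no-port MUL/MUL
[4] i6  mul.MUL  -- WAW r3
[5] i7/i8  ld.MEM add.ALU  -- dual
[6] i9/i10  add.ALU xor.ALU  -- dual
[7] i11/i12  mulh.MUL and.ALU  -- dual
[8] i13  sll.ALU  -- tail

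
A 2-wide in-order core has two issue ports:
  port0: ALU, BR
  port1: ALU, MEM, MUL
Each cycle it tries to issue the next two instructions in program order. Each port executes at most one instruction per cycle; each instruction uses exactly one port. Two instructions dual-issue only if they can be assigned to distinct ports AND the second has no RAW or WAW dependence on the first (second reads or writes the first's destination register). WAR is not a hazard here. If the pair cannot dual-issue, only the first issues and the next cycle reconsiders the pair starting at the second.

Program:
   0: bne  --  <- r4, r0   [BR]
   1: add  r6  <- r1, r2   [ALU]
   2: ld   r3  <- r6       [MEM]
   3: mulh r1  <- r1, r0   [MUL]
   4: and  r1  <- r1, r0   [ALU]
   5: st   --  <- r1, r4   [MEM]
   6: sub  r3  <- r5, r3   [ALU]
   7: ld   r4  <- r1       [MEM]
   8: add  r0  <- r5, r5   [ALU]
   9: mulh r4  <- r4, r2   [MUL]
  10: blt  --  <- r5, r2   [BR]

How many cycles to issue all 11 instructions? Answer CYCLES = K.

CYCLES = 7

t=0 i0/i1:bne add ; 2-wide
t=1 i2:ld ; no-port MEM/MUL
t=2 i3:mulh ; RAW+WAW r1
t=3 i4:and ; RAW r1
t=4 i5/i6:st sub ; 2-wide
t=5 i7/i8:ld add ; 2-wide
t=6 i9/i10:mulh blt ; 2-wide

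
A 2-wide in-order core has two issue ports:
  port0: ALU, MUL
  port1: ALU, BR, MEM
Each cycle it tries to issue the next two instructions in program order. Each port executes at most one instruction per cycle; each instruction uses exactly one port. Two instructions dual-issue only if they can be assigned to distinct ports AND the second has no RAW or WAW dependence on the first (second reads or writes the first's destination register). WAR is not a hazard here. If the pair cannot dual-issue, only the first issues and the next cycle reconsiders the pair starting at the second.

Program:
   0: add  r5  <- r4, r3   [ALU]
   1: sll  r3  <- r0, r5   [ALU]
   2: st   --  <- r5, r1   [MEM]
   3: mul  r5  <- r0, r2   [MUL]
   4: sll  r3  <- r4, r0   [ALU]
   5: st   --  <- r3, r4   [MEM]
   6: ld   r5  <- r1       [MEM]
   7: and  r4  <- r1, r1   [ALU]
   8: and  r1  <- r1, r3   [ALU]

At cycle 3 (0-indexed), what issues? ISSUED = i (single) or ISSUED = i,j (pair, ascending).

ISSUED = 5

c0: i0 add  RAW r5
c1: i1/i2 sll st  2-wide
c2: i3/i4 mul sll  2-wide
c3: i5 st  no-port MEM/MEM
c4: i6/i7 ld and  2-wide
c5: i8 and  tail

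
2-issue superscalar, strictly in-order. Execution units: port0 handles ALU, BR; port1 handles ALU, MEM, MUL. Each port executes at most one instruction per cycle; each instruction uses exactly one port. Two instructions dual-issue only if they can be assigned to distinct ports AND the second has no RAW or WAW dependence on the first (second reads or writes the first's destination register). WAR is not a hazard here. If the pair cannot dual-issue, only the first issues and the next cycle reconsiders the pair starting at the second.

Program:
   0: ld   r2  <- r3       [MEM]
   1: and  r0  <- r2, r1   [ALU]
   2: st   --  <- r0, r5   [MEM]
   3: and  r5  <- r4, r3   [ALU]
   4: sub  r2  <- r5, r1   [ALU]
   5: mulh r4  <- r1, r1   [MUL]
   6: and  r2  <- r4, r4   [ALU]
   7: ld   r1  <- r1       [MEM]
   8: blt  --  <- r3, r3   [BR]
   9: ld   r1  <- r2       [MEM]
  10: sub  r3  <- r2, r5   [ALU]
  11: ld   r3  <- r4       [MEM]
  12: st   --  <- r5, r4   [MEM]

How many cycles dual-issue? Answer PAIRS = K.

PAIRS = 4

c0: i0 ld.MEM  RAW r2
c1: i1 and.ALU  RAW r0
c2: i2&i3 st.MEM/and.ALU  pair
c3: i4&i5 sub.ALU/mulh.MUL  pair
c4: i6&i7 and.ALU/ld.MEM  pair
c5: i8&i9 blt.BR/ld.MEM  pair
c6: i10 sub.ALU  WAW r3
c7: i11 ld.MEM  no-port MEM/MEM
c8: i12 st.MEM  tail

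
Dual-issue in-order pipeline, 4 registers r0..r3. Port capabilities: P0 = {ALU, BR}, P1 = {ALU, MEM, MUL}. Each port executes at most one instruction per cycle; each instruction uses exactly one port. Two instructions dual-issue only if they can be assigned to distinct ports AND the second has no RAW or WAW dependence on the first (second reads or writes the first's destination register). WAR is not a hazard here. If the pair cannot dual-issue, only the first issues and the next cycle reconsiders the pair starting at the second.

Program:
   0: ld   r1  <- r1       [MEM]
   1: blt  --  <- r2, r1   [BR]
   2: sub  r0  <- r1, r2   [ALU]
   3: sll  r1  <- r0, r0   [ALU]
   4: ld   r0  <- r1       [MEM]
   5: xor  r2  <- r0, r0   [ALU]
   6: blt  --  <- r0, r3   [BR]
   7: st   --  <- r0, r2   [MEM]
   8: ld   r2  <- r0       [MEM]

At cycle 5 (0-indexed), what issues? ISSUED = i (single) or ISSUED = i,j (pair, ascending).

[0] i0  ld.MEM  -- RAW r1
[1] i1/i2  blt.BR sub.ALU  -- dual
[2] i3  sll.ALU  -- RAW r1
[3] i4  ld.MEM  -- RAW r0
[4] i5/i6  xor.ALU blt.BR  -- dual
[5] i7  st.MEM  -- no-port MEM/MEM
[6] i8  ld.MEM  -- tail

ISSUED = 7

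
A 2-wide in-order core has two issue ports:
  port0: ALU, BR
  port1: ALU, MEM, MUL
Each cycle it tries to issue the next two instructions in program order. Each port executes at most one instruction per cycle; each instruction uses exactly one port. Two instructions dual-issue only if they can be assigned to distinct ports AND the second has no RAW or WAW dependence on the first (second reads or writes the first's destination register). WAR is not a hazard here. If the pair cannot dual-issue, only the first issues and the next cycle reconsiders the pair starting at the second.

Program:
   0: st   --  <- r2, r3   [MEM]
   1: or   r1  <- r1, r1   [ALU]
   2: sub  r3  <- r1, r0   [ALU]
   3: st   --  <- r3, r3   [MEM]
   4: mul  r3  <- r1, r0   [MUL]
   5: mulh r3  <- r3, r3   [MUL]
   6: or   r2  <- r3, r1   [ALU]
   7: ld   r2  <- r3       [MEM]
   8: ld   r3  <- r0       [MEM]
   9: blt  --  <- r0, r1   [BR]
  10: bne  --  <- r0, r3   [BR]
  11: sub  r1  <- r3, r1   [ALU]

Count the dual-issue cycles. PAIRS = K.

t=0 i0,i1:st/or ; 2-wide
t=1 i2:sub ; RAW r3
t=2 i3:st ; no-port MEM/MUL
t=3 i4:mul ; no-port MUL/MUL
t=4 i5:mulh ; RAW r3
t=5 i6:or ; WAW r2
t=6 i7:ld ; no-port MEM/MEM
t=7 i8,i9:ld/blt ; 2-wide
t=8 i10,i11:bne/sub ; 2-wide

PAIRS = 3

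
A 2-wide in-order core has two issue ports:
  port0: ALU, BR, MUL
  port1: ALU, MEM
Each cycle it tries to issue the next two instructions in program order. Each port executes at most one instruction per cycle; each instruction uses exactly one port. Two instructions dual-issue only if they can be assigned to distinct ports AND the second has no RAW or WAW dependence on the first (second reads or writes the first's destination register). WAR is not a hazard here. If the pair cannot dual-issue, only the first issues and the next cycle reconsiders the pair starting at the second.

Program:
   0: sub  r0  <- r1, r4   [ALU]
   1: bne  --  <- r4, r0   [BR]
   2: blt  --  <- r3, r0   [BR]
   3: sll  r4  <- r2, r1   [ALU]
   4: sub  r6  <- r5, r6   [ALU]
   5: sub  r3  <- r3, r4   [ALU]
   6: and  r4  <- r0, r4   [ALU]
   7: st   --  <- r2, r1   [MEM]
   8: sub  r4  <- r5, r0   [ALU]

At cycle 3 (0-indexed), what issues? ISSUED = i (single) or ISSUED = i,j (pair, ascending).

ISSUED = 4,5

0. sub.ALU @i0  | RAW r0
1. bne.BR @i1  | no-port BR/BR
2. blt.BR sll.ALU @i2+i3  | 2-wide
3. sub.ALU sub.ALU @i4+i5  | 2-wide
4. and.ALU st.MEM @i6+i7  | 2-wide
5. sub.ALU @i8  | tail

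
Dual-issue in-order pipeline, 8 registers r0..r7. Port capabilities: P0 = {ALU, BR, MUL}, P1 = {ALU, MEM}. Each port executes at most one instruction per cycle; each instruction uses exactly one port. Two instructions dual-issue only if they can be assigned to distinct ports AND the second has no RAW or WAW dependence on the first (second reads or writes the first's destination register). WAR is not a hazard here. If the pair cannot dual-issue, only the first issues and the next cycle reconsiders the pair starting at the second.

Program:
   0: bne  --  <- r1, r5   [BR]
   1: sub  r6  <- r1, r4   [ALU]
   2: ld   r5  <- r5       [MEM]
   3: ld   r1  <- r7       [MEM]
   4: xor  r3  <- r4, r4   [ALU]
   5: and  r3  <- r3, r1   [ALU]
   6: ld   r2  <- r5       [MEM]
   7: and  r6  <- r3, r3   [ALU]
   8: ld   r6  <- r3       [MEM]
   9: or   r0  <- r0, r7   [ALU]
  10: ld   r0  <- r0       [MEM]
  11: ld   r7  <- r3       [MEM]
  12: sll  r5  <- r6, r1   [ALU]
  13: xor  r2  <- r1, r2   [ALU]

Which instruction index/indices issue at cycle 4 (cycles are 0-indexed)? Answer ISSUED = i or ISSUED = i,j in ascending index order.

[0] i0+i1  bne;sub  -- 2-wide
[1] i2  ld  -- no-port MEM/MEM
[2] i3+i4  ld;xor  -- 2-wide
[3] i5+i6  and;ld  -- 2-wide
[4] i7  and  -- WAW r6
[5] i8+i9  ld;or  -- 2-wide
[6] i10  ld  -- no-port MEM/MEM
[7] i11+i12  ld;sll  -- 2-wide
[8] i13  xor  -- tail

ISSUED = 7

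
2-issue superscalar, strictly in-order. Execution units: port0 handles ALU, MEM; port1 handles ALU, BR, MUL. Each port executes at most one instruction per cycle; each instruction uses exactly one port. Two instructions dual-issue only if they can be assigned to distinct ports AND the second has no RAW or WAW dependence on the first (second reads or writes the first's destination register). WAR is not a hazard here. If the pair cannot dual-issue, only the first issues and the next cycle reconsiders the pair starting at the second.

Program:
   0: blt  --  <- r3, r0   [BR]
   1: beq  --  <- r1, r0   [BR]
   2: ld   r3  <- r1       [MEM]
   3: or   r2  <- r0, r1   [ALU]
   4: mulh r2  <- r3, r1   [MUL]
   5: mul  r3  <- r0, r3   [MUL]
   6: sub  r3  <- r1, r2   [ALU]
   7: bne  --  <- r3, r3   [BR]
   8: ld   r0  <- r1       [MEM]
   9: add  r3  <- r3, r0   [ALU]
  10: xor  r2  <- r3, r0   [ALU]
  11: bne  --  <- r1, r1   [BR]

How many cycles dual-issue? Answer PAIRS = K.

  cy0 -> i0 (blt) no-port BR/BR
  cy1 -> i1&i2 (beq/ld) 2-wide
  cy2 -> i3 (or) WAW r2
  cy3 -> i4 (mulh) no-port MUL/MUL
  cy4 -> i5 (mul) WAW r3
  cy5 -> i6 (sub) RAW r3
  cy6 -> i7&i8 (bne/ld) 2-wide
  cy7 -> i9 (add) RAW r3
  cy8 -> i10&i11 (xor/bne) 2-wide

PAIRS = 3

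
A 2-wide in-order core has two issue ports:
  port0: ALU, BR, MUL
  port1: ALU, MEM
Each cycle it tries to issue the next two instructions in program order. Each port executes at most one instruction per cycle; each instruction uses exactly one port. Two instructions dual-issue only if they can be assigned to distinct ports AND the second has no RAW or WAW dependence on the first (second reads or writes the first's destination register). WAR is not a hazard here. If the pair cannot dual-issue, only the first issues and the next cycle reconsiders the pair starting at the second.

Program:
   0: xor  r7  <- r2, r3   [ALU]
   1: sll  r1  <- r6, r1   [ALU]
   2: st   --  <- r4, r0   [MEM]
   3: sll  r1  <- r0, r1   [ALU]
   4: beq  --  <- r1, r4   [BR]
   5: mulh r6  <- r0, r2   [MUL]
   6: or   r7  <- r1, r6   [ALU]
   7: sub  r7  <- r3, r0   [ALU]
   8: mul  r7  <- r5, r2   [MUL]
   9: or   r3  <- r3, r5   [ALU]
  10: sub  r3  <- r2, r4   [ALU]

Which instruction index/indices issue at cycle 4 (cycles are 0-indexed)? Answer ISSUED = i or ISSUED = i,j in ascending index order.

ISSUED = 6

[0] i0&i1  xor;sll  -- dual
[1] i2&i3  st;sll  -- dual
[2] i4  beq  -- no-port BR/MUL
[3] i5  mulh  -- RAW r6
[4] i6  or  -- WAW r7
[5] i7  sub  -- WAW r7
[6] i8&i9  mul;or  -- dual
[7] i10  sub  -- tail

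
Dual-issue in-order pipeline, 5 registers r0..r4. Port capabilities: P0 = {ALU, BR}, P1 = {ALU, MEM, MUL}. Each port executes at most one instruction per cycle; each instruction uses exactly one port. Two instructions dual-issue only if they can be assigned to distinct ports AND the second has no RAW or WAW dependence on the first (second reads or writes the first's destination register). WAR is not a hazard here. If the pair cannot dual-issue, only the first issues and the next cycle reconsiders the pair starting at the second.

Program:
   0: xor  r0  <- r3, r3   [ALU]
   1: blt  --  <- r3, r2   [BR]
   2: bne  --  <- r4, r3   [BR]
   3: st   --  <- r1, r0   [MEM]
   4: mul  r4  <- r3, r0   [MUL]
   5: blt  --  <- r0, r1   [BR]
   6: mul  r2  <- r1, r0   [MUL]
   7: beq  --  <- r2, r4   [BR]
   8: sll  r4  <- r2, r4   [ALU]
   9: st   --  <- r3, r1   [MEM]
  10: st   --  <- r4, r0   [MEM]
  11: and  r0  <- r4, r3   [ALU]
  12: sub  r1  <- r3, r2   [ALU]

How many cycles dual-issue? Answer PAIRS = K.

PAIRS = 5

[0] i0+i1  xor;blt  -- dual
[1] i2+i3  bne;st  -- dual
[2] i4+i5  mul;blt  -- dual
[3] i6  mul  -- RAW r2
[4] i7+i8  beq;sll  -- dual
[5] i9  st  -- no-port MEM/MEM
[6] i10+i11  st;and  -- dual
[7] i12  sub  -- tail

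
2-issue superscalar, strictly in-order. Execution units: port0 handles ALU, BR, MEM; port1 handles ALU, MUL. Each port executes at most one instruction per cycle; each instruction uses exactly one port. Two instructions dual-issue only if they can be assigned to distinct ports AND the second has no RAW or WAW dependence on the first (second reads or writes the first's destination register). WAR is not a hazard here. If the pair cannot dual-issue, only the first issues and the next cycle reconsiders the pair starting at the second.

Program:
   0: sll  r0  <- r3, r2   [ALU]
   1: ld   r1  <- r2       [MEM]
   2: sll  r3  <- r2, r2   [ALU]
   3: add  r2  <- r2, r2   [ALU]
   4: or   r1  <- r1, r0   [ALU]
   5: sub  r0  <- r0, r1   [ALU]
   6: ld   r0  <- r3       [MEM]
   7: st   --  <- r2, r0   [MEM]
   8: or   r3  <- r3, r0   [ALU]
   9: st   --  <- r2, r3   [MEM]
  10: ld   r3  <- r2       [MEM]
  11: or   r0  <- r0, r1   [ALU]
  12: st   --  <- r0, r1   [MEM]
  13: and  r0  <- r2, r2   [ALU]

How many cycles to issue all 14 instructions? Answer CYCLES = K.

CYCLES = 9

  cy0 -> i0+i1 (sll.ALU+ld.MEM) dual
  cy1 -> i2+i3 (sll.ALU+add.ALU) dual
  cy2 -> i4 (or.ALU) RAW r1
  cy3 -> i5 (sub.ALU) WAW r0
  cy4 -> i6 (ld.MEM) no-port MEM/MEM
  cy5 -> i7+i8 (st.MEM+or.ALU) dual
  cy6 -> i9 (st.MEM) no-port MEM/MEM
  cy7 -> i10+i11 (ld.MEM+or.ALU) dual
  cy8 -> i12+i13 (st.MEM+and.ALU) dual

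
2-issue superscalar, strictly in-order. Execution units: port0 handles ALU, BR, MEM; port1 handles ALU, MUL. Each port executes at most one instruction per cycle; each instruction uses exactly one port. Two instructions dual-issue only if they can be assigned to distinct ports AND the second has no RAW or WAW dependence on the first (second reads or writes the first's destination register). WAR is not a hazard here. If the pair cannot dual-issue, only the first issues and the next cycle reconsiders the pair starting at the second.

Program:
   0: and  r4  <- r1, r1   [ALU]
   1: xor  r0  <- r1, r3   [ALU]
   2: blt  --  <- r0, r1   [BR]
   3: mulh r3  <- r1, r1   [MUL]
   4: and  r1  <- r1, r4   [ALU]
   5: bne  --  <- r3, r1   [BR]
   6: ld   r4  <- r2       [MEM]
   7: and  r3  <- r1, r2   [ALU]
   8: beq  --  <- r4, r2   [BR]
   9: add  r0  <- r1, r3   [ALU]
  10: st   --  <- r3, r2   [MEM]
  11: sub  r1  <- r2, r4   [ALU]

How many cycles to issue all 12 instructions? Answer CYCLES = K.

CYCLES = 7

0. and/xor @i0+i1  | 2-wide
1. blt/mulh @i2+i3  | 2-wide
2. and @i4  | RAW r1
3. bne @i5  | no-port BR/MEM
4. ld/and @i6+i7  | 2-wide
5. beq/add @i8+i9  | 2-wide
6. st/sub @i10+i11  | 2-wide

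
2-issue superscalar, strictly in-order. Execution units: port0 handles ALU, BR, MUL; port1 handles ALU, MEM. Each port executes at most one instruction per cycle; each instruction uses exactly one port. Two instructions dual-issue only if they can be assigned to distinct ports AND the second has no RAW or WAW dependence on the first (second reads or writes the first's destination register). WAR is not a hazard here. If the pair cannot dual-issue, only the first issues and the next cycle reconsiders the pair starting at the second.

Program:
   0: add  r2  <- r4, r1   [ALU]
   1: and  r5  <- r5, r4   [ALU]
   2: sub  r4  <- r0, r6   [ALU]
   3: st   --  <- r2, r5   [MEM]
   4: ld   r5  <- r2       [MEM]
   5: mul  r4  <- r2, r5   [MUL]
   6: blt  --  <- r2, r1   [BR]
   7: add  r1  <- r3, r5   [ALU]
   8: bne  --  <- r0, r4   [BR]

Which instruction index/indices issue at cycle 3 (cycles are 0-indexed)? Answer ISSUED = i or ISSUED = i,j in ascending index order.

0. add.ALU+and.ALU @i0+i1  | pair
1. sub.ALU+st.MEM @i2+i3  | pair
2. ld.MEM @i4  | RAW r5
3. mul.MUL @i5  | no-port MUL/BR
4. blt.BR+add.ALU @i6+i7  | pair
5. bne.BR @i8  | tail

ISSUED = 5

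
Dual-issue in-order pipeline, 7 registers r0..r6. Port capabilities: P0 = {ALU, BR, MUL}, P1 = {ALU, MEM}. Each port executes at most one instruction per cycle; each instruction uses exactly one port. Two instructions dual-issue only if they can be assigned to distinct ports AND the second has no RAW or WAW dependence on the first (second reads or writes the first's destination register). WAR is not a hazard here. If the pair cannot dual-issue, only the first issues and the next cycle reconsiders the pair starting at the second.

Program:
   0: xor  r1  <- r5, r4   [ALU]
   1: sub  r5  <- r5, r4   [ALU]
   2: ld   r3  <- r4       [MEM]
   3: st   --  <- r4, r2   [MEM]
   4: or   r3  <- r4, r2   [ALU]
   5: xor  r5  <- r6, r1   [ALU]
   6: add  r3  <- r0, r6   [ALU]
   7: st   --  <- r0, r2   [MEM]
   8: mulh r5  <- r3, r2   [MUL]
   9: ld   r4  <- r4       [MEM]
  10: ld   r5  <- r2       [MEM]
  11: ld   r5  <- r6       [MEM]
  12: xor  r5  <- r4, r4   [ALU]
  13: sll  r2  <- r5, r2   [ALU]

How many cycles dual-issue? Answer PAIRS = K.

PAIRS = 4

#0 head=0: xor;sub i0+i1 dual
#1 head=2: ld i2 no-port MEM/MEM
#2 head=3: st;or i3+i4 dual
#3 head=5: xor;add i5+i6 dual
#4 head=7: st;mulh i7+i8 dual
#5 head=9: ld i9 no-port MEM/MEM
#6 head=10: ld i10 no-port MEM/MEM
#7 head=11: ld i11 WAW r5
#8 head=12: xor i12 RAW r5
#9 head=13: sll i13 tail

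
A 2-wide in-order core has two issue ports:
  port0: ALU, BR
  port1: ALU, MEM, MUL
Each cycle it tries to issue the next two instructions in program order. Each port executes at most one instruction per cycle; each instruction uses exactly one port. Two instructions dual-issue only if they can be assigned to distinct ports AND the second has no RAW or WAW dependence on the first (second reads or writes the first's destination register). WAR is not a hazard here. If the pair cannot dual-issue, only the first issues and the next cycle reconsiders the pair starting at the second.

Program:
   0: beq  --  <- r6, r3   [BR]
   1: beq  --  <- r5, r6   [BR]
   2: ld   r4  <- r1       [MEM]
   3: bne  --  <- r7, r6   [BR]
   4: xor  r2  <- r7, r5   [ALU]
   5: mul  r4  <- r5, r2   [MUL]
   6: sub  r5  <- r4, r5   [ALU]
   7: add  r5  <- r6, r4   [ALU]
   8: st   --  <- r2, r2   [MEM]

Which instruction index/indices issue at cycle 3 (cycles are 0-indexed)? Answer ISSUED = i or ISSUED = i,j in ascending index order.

ISSUED = 5

c0: i0 beq  no-port BR/BR
c1: i1/i2 beq ld  pair
c2: i3/i4 bne xor  pair
c3: i5 mul  RAW r4
c4: i6 sub  WAW r5
c5: i7/i8 add st  pair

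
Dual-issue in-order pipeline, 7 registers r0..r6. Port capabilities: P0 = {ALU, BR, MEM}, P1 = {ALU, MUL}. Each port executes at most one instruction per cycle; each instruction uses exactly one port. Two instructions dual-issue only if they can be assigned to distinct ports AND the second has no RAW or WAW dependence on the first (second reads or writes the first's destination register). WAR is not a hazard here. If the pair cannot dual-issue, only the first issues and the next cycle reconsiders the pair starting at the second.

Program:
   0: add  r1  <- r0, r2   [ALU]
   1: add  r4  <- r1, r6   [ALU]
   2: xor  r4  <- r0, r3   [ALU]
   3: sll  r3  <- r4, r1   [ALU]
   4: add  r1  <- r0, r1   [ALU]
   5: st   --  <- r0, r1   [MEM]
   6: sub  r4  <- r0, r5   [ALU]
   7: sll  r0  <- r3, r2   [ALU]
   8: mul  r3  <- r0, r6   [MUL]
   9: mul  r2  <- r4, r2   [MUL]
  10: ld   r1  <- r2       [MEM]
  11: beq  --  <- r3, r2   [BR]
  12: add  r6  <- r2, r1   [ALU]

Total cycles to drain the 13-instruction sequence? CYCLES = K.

CYCLES = 10

t=0 i0:add ; RAW r1
t=1 i1:add ; WAW r4
t=2 i2:xor ; RAW r4
t=3 i3+i4:sll add ; dual
t=4 i5+i6:st sub ; dual
t=5 i7:sll ; RAW r0
t=6 i8:mul ; no-port MUL/MUL
t=7 i9:mul ; RAW r2
t=8 i10:ld ; no-port MEM/BR
t=9 i11+i12:beq add ; dual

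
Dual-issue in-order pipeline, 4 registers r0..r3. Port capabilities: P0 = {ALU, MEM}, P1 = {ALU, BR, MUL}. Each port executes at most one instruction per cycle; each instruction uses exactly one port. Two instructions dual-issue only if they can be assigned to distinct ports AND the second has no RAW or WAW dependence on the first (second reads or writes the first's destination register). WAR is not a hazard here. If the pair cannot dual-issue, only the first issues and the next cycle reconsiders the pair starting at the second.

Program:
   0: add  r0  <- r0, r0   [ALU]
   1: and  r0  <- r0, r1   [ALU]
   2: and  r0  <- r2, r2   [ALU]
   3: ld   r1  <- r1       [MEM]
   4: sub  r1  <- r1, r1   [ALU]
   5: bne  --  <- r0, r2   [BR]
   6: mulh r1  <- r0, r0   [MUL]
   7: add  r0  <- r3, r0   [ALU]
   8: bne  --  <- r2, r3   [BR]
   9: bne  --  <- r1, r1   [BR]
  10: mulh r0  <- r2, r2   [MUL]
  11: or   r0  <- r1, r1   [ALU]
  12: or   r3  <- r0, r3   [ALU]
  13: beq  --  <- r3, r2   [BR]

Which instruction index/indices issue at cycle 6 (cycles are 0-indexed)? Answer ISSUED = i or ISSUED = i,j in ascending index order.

  cy0 -> i0 (add) RAW+WAW r0
  cy1 -> i1 (and) WAW r0
  cy2 -> i2&i3 (and;ld) dual
  cy3 -> i4&i5 (sub;bne) dual
  cy4 -> i6&i7 (mulh;add) dual
  cy5 -> i8 (bne) no-port BR/BR
  cy6 -> i9 (bne) no-port BR/MUL
  cy7 -> i10 (mulh) WAW r0
  cy8 -> i11 (or) RAW r0
  cy9 -> i12 (or) RAW r3
  cy10 -> i13 (beq) tail

ISSUED = 9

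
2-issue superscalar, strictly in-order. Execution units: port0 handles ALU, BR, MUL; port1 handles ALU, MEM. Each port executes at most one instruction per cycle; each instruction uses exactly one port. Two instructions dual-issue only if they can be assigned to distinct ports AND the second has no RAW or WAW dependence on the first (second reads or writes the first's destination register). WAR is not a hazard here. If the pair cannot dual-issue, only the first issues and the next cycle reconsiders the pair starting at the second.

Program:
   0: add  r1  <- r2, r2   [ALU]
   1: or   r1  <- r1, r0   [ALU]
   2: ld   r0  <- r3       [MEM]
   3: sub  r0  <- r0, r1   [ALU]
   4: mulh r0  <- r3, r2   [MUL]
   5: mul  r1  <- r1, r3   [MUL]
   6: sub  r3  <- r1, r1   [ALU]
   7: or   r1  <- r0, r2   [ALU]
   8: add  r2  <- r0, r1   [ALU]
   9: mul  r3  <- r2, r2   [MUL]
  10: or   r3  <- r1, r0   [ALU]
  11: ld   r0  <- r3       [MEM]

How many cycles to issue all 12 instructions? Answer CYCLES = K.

t=0 i0:add ; RAW+WAW r1
t=1 i1+i2:or;ld ; pair
t=2 i3:sub ; WAW r0
t=3 i4:mulh ; no-port MUL/MUL
t=4 i5:mul ; RAW r1
t=5 i6+i7:sub;or ; pair
t=6 i8:add ; RAW r2
t=7 i9:mul ; WAW r3
t=8 i10:or ; RAW r3
t=9 i11:ld ; tail

CYCLES = 10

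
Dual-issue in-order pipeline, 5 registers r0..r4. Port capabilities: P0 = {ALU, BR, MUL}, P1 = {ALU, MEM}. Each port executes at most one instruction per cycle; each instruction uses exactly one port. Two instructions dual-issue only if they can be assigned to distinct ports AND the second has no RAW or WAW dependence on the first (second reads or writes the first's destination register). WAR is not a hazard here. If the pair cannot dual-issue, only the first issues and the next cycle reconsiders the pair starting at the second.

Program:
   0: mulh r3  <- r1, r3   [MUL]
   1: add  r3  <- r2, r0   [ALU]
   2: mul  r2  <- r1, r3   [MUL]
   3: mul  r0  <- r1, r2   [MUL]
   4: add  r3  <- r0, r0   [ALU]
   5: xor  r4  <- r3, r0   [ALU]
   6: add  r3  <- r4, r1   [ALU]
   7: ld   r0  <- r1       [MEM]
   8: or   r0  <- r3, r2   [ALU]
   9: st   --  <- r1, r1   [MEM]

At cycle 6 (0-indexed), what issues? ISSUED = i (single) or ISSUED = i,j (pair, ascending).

ISSUED = 6,7

0. mulh.MUL @i0  | WAW r3
1. add.ALU @i1  | RAW r3
2. mul.MUL @i2  | no-port MUL/MUL
3. mul.MUL @i3  | RAW r0
4. add.ALU @i4  | RAW r3
5. xor.ALU @i5  | RAW r4
6. add.ALU+ld.MEM @i6/i7  | 2-wide
7. or.ALU+st.MEM @i8/i9  | 2-wide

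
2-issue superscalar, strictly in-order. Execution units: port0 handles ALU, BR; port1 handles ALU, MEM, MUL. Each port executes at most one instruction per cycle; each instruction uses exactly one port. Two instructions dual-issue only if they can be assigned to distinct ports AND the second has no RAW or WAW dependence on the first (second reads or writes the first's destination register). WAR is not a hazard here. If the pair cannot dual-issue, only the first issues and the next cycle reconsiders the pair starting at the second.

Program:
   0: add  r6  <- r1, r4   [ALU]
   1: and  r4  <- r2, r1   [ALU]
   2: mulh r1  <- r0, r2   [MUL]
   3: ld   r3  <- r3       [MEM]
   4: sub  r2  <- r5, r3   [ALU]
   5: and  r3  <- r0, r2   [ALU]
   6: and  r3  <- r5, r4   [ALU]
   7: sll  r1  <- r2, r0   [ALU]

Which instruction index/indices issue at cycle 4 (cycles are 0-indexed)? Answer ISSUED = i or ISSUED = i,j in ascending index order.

ISSUED = 5

[0] i0+i1  add.ALU/and.ALU  -- 2-wide
[1] i2  mulh.MUL  -- no-port MUL/MEM
[2] i3  ld.MEM  -- RAW r3
[3] i4  sub.ALU  -- RAW r2
[4] i5  and.ALU  -- WAW r3
[5] i6+i7  and.ALU/sll.ALU  -- 2-wide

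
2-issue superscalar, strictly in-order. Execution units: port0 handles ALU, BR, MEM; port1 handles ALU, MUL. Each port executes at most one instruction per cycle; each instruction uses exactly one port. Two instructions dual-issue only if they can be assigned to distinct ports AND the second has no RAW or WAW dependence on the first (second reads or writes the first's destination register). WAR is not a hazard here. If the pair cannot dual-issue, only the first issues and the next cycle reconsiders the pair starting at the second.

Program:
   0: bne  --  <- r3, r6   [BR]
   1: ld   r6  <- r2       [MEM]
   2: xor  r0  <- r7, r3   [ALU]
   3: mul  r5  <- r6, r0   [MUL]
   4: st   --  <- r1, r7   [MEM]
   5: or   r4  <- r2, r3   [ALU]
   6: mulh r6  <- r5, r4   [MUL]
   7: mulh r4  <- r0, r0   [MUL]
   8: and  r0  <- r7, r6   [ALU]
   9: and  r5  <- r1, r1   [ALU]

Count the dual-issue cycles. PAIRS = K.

[0] i0  bne.BR  -- no-port BR/MEM
[1] i1/i2  ld.MEM xor.ALU  -- pair
[2] i3/i4  mul.MUL st.MEM  -- pair
[3] i5  or.ALU  -- RAW r4
[4] i6  mulh.MUL  -- no-port MUL/MUL
[5] i7/i8  mulh.MUL and.ALU  -- pair
[6] i9  and.ALU  -- tail

PAIRS = 3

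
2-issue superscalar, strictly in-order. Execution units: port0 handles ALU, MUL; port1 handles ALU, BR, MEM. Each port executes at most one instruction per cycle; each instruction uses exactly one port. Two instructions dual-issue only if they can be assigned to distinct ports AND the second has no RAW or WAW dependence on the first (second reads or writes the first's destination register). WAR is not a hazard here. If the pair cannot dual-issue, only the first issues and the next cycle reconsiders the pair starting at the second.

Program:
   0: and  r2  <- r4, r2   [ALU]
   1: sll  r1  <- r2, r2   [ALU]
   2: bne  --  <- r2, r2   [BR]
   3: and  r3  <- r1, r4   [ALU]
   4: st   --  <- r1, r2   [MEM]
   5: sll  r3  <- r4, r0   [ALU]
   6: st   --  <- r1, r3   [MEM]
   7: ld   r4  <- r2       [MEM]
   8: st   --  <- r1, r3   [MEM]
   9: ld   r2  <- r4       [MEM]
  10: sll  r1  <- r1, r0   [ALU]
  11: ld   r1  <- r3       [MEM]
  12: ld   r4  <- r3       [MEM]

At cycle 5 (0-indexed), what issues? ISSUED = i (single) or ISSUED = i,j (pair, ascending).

c0: i0 and  RAW r2
c1: i1/i2 sll/bne  dual
c2: i3/i4 and/st  dual
c3: i5 sll  RAW r3
c4: i6 st  no-port MEM/MEM
c5: i7 ld  no-port MEM/MEM
c6: i8 st  no-port MEM/MEM
c7: i9/i10 ld/sll  dual
c8: i11 ld  no-port MEM/MEM
c9: i12 ld  tail

ISSUED = 7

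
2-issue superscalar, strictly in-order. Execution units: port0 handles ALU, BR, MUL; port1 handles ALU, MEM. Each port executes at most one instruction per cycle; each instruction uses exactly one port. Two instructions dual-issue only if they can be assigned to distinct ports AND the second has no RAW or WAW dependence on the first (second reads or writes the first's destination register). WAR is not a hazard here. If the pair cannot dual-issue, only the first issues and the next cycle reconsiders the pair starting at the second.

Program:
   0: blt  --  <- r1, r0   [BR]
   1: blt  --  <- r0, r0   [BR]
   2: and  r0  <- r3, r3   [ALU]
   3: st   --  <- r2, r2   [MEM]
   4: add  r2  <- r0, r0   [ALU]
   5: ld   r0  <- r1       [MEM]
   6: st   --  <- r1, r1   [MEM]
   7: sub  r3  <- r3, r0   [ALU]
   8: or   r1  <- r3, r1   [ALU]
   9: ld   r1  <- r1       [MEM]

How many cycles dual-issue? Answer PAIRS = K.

0. blt.BR @i0  | no-port BR/BR
1. blt.BR and.ALU @i1+i2  | pair
2. st.MEM add.ALU @i3+i4  | pair
3. ld.MEM @i5  | no-port MEM/MEM
4. st.MEM sub.ALU @i6+i7  | pair
5. or.ALU @i8  | RAW+WAW r1
6. ld.MEM @i9  | tail

PAIRS = 3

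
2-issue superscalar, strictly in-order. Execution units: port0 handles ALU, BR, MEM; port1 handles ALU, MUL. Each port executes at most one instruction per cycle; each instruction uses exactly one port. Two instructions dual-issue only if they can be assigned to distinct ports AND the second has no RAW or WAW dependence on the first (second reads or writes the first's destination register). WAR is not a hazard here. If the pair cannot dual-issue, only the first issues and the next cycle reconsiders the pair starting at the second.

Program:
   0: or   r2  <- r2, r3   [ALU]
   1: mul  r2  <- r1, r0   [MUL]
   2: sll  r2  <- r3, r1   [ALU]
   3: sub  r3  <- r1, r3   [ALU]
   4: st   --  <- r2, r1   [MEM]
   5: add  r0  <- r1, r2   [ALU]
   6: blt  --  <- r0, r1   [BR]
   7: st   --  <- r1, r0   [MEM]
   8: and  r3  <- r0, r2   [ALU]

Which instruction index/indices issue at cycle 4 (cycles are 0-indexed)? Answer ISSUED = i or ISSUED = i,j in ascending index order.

ISSUED = 6

c0: i0 or  WAW r2
c1: i1 mul  WAW r2
c2: i2/i3 sll sub  2-wide
c3: i4/i5 st add  2-wide
c4: i6 blt  no-port BR/MEM
c5: i7/i8 st and  2-wide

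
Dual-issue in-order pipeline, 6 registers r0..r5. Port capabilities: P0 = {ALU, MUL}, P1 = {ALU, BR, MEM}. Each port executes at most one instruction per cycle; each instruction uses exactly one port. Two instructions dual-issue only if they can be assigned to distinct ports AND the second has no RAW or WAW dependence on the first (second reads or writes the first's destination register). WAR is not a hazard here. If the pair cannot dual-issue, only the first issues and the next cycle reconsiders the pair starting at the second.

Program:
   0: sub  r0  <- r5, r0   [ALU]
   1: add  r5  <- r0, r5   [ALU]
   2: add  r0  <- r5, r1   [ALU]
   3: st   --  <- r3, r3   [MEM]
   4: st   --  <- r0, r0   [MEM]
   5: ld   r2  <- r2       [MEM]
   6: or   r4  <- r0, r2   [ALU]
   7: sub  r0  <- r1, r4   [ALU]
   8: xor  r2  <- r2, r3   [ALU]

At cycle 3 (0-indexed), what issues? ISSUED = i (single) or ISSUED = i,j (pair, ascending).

ISSUED = 4

#0 head=0: sub i0 RAW r0
#1 head=1: add i1 RAW r5
#2 head=2: add/st i2+i3 pair
#3 head=4: st i4 no-port MEM/MEM
#4 head=5: ld i5 RAW r2
#5 head=6: or i6 RAW r4
#6 head=7: sub/xor i7+i8 pair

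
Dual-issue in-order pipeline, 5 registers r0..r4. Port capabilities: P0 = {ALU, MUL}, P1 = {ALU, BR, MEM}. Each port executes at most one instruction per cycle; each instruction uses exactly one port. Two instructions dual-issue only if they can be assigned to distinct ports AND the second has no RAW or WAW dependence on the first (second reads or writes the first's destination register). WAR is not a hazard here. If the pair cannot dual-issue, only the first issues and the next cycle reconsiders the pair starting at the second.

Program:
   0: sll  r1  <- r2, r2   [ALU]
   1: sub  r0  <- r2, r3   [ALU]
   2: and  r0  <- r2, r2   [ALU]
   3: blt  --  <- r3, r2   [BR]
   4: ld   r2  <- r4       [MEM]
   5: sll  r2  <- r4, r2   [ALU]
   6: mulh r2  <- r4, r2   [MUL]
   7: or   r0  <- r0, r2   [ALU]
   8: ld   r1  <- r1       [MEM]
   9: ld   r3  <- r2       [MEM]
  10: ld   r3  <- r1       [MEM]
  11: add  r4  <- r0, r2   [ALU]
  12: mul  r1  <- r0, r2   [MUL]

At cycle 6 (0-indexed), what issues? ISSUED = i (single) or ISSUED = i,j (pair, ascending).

ISSUED = 9

[0] i0,i1  sll.ALU;sub.ALU  -- 2-wide
[1] i2,i3  and.ALU;blt.BR  -- 2-wide
[2] i4  ld.MEM  -- RAW+WAW r2
[3] i5  sll.ALU  -- RAW+WAW r2
[4] i6  mulh.MUL  -- RAW r2
[5] i7,i8  or.ALU;ld.MEM  -- 2-wide
[6] i9  ld.MEM  -- no-port MEM/MEM
[7] i10,i11  ld.MEM;add.ALU  -- 2-wide
[8] i12  mul.MUL  -- tail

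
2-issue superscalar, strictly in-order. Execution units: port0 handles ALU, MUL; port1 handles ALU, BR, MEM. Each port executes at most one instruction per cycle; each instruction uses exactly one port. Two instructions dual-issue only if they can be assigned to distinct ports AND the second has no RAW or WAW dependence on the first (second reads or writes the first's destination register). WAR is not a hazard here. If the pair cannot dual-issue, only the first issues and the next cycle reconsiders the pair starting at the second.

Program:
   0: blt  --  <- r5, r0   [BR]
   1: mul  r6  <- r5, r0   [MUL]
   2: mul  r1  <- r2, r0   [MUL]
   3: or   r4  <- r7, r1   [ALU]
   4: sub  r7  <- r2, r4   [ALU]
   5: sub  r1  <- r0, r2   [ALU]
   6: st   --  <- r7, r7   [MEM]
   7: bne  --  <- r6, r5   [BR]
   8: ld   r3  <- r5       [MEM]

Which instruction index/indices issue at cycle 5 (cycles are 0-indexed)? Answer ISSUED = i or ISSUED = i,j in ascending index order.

t=0 i0/i1:blt.BR+mul.MUL ; dual
t=1 i2:mul.MUL ; RAW r1
t=2 i3:or.ALU ; RAW r4
t=3 i4/i5:sub.ALU+sub.ALU ; dual
t=4 i6:st.MEM ; no-port MEM/BR
t=5 i7:bne.BR ; no-port BR/MEM
t=6 i8:ld.MEM ; tail

ISSUED = 7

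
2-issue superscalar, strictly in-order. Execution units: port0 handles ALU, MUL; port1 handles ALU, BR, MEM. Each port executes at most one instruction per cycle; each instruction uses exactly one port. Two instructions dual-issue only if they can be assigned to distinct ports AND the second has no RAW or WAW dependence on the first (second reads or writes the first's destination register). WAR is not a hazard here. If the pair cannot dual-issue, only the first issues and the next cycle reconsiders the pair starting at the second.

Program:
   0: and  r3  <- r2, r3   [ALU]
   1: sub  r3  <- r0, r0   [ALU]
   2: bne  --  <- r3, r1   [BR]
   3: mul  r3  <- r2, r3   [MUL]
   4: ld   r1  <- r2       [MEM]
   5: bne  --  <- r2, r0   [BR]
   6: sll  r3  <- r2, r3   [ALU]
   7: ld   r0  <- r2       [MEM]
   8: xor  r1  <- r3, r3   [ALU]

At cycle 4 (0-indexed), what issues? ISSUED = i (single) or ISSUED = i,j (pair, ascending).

t=0 i0:and ; WAW r3
t=1 i1:sub ; RAW r3
t=2 i2&i3:bne+mul ; 2-wide
t=3 i4:ld ; no-port MEM/BR
t=4 i5&i6:bne+sll ; 2-wide
t=5 i7&i8:ld+xor ; 2-wide

ISSUED = 5,6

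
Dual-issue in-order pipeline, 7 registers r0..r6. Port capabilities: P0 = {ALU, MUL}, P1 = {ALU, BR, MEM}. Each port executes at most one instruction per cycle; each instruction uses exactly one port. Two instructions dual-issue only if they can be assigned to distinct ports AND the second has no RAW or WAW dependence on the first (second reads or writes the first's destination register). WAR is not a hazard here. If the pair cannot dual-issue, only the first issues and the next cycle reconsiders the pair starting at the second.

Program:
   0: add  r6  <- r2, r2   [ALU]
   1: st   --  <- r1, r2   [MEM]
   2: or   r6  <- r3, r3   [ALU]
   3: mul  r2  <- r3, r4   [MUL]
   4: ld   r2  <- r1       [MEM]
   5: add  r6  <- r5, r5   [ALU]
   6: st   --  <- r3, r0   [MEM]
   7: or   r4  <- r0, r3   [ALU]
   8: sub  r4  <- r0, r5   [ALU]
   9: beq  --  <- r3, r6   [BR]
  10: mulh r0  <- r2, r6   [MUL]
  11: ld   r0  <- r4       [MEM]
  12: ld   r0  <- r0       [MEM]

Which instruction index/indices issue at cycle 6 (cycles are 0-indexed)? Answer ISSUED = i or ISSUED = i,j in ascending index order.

ISSUED = 11

t=0 i0&i1:add.ALU st.MEM ; dual
t=1 i2&i3:or.ALU mul.MUL ; dual
t=2 i4&i5:ld.MEM add.ALU ; dual
t=3 i6&i7:st.MEM or.ALU ; dual
t=4 i8&i9:sub.ALU beq.BR ; dual
t=5 i10:mulh.MUL ; WAW r0
t=6 i11:ld.MEM ; no-port MEM/MEM
t=7 i12:ld.MEM ; tail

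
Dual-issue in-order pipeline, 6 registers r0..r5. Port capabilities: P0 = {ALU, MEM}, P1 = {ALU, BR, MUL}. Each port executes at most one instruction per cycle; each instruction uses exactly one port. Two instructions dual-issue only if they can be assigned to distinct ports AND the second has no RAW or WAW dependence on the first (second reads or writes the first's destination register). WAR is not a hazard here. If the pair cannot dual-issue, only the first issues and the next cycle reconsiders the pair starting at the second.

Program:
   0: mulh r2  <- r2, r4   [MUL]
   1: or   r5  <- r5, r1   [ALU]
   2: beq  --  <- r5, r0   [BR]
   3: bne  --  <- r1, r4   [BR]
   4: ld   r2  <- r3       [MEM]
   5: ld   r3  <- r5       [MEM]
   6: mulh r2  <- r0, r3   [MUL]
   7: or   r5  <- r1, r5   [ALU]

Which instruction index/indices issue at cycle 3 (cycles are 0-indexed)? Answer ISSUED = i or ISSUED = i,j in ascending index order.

ISSUED = 5

c0: i0/i1 mulh.MUL+or.ALU  2-wide
c1: i2 beq.BR  no-port BR/BR
c2: i3/i4 bne.BR+ld.MEM  2-wide
c3: i5 ld.MEM  RAW r3
c4: i6/i7 mulh.MUL+or.ALU  2-wide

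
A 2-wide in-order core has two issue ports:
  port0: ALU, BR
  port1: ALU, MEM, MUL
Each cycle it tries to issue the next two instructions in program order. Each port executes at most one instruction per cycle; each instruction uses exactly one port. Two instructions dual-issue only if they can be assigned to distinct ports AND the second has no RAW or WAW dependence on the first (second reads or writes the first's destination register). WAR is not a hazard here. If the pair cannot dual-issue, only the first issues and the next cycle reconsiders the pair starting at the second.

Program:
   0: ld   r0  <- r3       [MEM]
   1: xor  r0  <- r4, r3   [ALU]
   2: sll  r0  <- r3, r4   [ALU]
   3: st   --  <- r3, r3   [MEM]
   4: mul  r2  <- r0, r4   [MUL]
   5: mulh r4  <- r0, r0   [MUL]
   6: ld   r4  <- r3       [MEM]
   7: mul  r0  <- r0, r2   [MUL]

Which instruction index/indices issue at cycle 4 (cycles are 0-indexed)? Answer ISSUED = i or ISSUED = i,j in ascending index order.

ISSUED = 5

0. ld @i0  | WAW r0
1. xor @i1  | WAW r0
2. sll st @i2,i3  | 2-wide
3. mul @i4  | no-port MUL/MUL
4. mulh @i5  | no-port MUL/MEM
5. ld @i6  | no-port MEM/MUL
6. mul @i7  | tail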